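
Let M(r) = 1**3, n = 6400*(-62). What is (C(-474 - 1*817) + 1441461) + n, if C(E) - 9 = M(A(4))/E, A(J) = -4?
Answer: 1348668969/1291 ≈ 1.0447e+6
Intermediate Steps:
n = -396800
M(r) = 1
C(E) = 9 + 1/E
(C(-474 - 1*817) + 1441461) + n = ((9 + 1/(-474 - 1*817)) + 1441461) - 396800 = ((9 + 1/(-474 - 817)) + 1441461) - 396800 = ((9 + 1/(-1291)) + 1441461) - 396800 = ((9 - 1/1291) + 1441461) - 396800 = (11618/1291 + 1441461) - 396800 = 1860937769/1291 - 396800 = 1348668969/1291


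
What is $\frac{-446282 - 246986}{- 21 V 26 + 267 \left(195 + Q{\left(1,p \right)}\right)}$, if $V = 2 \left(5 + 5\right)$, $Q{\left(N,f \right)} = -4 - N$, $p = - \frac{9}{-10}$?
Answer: $- \frac{346634}{19905} \approx -17.414$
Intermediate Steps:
$p = \frac{9}{10}$ ($p = \left(-9\right) \left(- \frac{1}{10}\right) = \frac{9}{10} \approx 0.9$)
$V = 20$ ($V = 2 \cdot 10 = 20$)
$\frac{-446282 - 246986}{- 21 V 26 + 267 \left(195 + Q{\left(1,p \right)}\right)} = \frac{-446282 - 246986}{\left(-21\right) 20 \cdot 26 + 267 \left(195 - 5\right)} = - \frac{693268}{\left(-420\right) 26 + 267 \left(195 - 5\right)} = - \frac{693268}{-10920 + 267 \left(195 - 5\right)} = - \frac{693268}{-10920 + 267 \cdot 190} = - \frac{693268}{-10920 + 50730} = - \frac{693268}{39810} = \left(-693268\right) \frac{1}{39810} = - \frac{346634}{19905}$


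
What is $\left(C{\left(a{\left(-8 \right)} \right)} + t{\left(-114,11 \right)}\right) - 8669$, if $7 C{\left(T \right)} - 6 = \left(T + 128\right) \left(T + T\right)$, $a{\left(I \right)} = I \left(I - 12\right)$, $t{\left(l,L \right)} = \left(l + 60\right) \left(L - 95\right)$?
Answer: $\frac{63235}{7} \approx 9033.6$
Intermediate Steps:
$t{\left(l,L \right)} = \left(-95 + L\right) \left(60 + l\right)$ ($t{\left(l,L \right)} = \left(60 + l\right) \left(-95 + L\right) = \left(-95 + L\right) \left(60 + l\right)$)
$a{\left(I \right)} = I \left(-12 + I\right)$
$C{\left(T \right)} = \frac{6}{7} + \frac{2 T \left(128 + T\right)}{7}$ ($C{\left(T \right)} = \frac{6}{7} + \frac{\left(T + 128\right) \left(T + T\right)}{7} = \frac{6}{7} + \frac{\left(128 + T\right) 2 T}{7} = \frac{6}{7} + \frac{2 T \left(128 + T\right)}{7}$)
$\left(C{\left(a{\left(-8 \right)} \right)} + t{\left(-114,11 \right)}\right) - 8669 = \left(\left(\frac{6}{7} + \frac{2 \left(- 8 \left(-12 - 8\right)\right)^{2}}{7} + \frac{256 \left(- 8 \left(-12 - 8\right)\right)}{7}\right) + \left(-5700 - -10830 + 60 \cdot 11 + 11 \left(-114\right)\right)\right) - 8669 = \left(\left(\frac{6}{7} + \frac{2 \left(\left(-8\right) \left(-20\right)\right)^{2}}{7} + \frac{256 \left(\left(-8\right) \left(-20\right)\right)}{7}\right) + \left(-5700 + 10830 + 660 - 1254\right)\right) - 8669 = \left(\left(\frac{6}{7} + \frac{2 \cdot 160^{2}}{7} + \frac{256}{7} \cdot 160\right) + 4536\right) - 8669 = \left(\left(\frac{6}{7} + \frac{2}{7} \cdot 25600 + \frac{40960}{7}\right) + 4536\right) - 8669 = \left(\left(\frac{6}{7} + \frac{51200}{7} + \frac{40960}{7}\right) + 4536\right) - 8669 = \left(\frac{92166}{7} + 4536\right) - 8669 = \frac{123918}{7} - 8669 = \frac{63235}{7}$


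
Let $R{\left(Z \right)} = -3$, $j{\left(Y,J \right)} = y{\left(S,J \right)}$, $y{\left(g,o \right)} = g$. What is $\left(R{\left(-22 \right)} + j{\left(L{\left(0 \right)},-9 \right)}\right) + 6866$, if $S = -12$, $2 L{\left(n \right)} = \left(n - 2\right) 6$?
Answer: $6851$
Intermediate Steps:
$L{\left(n \right)} = -6 + 3 n$ ($L{\left(n \right)} = \frac{\left(n - 2\right) 6}{2} = \frac{\left(-2 + n\right) 6}{2} = \frac{-12 + 6 n}{2} = -6 + 3 n$)
$j{\left(Y,J \right)} = -12$
$\left(R{\left(-22 \right)} + j{\left(L{\left(0 \right)},-9 \right)}\right) + 6866 = \left(-3 - 12\right) + 6866 = -15 + 6866 = 6851$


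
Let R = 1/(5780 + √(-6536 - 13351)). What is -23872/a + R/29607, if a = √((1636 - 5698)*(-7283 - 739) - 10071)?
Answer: 5780/989711293209 - 23872*√3619477/10858431 - I*√19887/989711293209 ≈ -4.1826 - 1.4249e-10*I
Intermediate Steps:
R = 1/(5780 + I*√19887) (R = 1/(5780 + √(-19887)) = 1/(5780 + I*√19887) ≈ 0.00017291 - 4.2186e-6*I)
a = 3*√3619477 (a = √(-4062*(-8022) - 10071) = √(32585364 - 10071) = √32575293 = 3*√3619477 ≈ 5707.5)
-23872/a + R/29607 = -23872*√3619477/10858431 + (5780/33428287 - I*√19887/33428287)/29607 = -23872*√3619477/10858431 + (5780/33428287 - I*√19887/33428287)*(1/29607) = -23872*√3619477/10858431 + (5780/989711293209 - I*√19887/989711293209) = 5780/989711293209 - 23872*√3619477/10858431 - I*√19887/989711293209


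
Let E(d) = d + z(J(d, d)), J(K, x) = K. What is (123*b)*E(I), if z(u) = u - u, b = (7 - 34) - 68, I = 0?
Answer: 0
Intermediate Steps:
b = -95 (b = -27 - 68 = -95)
z(u) = 0
E(d) = d (E(d) = d + 0 = d)
(123*b)*E(I) = (123*(-95))*0 = -11685*0 = 0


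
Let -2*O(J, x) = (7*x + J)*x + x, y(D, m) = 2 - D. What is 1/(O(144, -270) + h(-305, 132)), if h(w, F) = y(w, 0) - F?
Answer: -1/235400 ≈ -4.2481e-6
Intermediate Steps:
h(w, F) = 2 - F - w (h(w, F) = (2 - w) - F = 2 - F - w)
O(J, x) = -x/2 - x*(J + 7*x)/2 (O(J, x) = -((7*x + J)*x + x)/2 = -((J + 7*x)*x + x)/2 = -(x*(J + 7*x) + x)/2 = -(x + x*(J + 7*x))/2 = -x/2 - x*(J + 7*x)/2)
1/(O(144, -270) + h(-305, 132)) = 1/(-1/2*(-270)*(1 + 144 + 7*(-270)) + (2 - 1*132 - 1*(-305))) = 1/(-1/2*(-270)*(1 + 144 - 1890) + (2 - 132 + 305)) = 1/(-1/2*(-270)*(-1745) + 175) = 1/(-235575 + 175) = 1/(-235400) = -1/235400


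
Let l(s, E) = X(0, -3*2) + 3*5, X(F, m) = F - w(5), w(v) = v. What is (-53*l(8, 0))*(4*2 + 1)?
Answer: -4770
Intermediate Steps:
X(F, m) = -5 + F (X(F, m) = F - 1*5 = F - 5 = -5 + F)
l(s, E) = 10 (l(s, E) = (-5 + 0) + 3*5 = -5 + 15 = 10)
(-53*l(8, 0))*(4*2 + 1) = (-53*10)*(4*2 + 1) = -530*(8 + 1) = -530*9 = -4770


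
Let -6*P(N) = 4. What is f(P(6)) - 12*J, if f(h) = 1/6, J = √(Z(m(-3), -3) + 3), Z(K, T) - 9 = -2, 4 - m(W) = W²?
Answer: ⅙ - 12*√10 ≈ -37.781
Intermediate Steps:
m(W) = 4 - W²
P(N) = -⅔ (P(N) = -⅙*4 = -⅔)
Z(K, T) = 7 (Z(K, T) = 9 - 2 = 7)
J = √10 (J = √(7 + 3) = √10 ≈ 3.1623)
f(h) = ⅙
f(P(6)) - 12*J = ⅙ - 12*√10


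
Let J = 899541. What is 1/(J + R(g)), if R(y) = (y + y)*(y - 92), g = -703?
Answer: 1/2017311 ≈ 4.9571e-7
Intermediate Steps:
R(y) = 2*y*(-92 + y) (R(y) = (2*y)*(-92 + y) = 2*y*(-92 + y))
1/(J + R(g)) = 1/(899541 + 2*(-703)*(-92 - 703)) = 1/(899541 + 2*(-703)*(-795)) = 1/(899541 + 1117770) = 1/2017311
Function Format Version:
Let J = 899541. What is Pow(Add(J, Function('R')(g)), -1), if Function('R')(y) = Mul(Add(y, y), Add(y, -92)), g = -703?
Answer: Rational(1, 2017311) ≈ 4.9571e-7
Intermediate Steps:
Function('R')(y) = Mul(2, y, Add(-92, y)) (Function('R')(y) = Mul(Mul(2, y), Add(-92, y)) = Mul(2, y, Add(-92, y)))
Pow(Add(J, Function('R')(g)), -1) = Pow(Add(899541, Mul(2, -703, Add(-92, -703))), -1) = Pow(Add(899541, Mul(2, -703, -795)), -1) = Pow(Add(899541, 1117770), -1) = Pow(2017311, -1) = Rational(1, 2017311)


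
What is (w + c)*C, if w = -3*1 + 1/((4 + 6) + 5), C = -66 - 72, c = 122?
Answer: -82156/5 ≈ -16431.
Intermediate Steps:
C = -138
w = -44/15 (w = -3 + 1/(10 + 5) = -3 + 1/15 = -44/15 ≈ -2.9333)
(w + c)*C = (-44/15 + 122)*(-138) = (1786/15)*(-138) = -82156/5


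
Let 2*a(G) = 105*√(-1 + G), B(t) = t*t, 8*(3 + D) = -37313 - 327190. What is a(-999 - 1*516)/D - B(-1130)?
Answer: -1276900 - 280*I*√379/121509 ≈ -1.2769e+6 - 0.044861*I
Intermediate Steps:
D = -364527/8 (D = -3 + (-37313 - 327190)/8 = -3 + (⅛)*(-364503) = -3 - 364503/8 = -364527/8 ≈ -45566.)
B(t) = t²
a(G) = 105*√(-1 + G)/2 (a(G) = (105*√(-1 + G))/2 = 105*√(-1 + G)/2)
a(-999 - 1*516)/D - B(-1130) = (105*√(-1 + (-999 - 1*516))/2)/(-364527/8) - 1*(-1130)² = (105*√(-1 + (-999 - 516))/2)*(-8/364527) - 1*1276900 = (105*√(-1 - 1515)/2)*(-8/364527) - 1276900 = (105*√(-1516)/2)*(-8/364527) - 1276900 = (105*(2*I*√379)/2)*(-8/364527) - 1276900 = (105*I*√379)*(-8/364527) - 1276900 = -280*I*√379/121509 - 1276900 = -1276900 - 280*I*√379/121509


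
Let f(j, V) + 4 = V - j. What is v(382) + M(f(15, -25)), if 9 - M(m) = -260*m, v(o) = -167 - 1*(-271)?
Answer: -11327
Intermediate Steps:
v(o) = 104 (v(o) = -167 + 271 = 104)
f(j, V) = -4 + V - j (f(j, V) = -4 + (V - j) = -4 + V - j)
M(m) = 9 + 260*m (M(m) = 9 - (-260)*m = 9 + 260*m)
v(382) + M(f(15, -25)) = 104 + (9 + 260*(-4 - 25 - 1*15)) = 104 + (9 + 260*(-4 - 25 - 15)) = 104 + (9 + 260*(-44)) = 104 + (9 - 11440) = 104 - 11431 = -11327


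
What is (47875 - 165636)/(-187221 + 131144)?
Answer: 16823/8011 ≈ 2.1000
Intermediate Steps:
(47875 - 165636)/(-187221 + 131144) = -117761/(-56077) = -117761*(-1/56077) = 16823/8011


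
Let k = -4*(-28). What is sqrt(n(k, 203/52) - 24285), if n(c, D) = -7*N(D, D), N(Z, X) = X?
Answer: I*sqrt(16435133)/26 ≈ 155.92*I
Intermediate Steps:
k = 112
n(c, D) = -7*D
sqrt(n(k, 203/52) - 24285) = sqrt(-1421/52 - 24285) = sqrt(-1264241/52) = I*sqrt(16435133)/26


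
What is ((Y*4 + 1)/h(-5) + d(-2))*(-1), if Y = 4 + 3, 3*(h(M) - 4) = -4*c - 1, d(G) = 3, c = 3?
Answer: 84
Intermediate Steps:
h(M) = -⅓ (h(M) = 4 + (-4*3 - 1)/3 = 4 + (-12 - 1)/3 = 4 + (⅓)*(-13) = 4 - 13/3 = -⅓)
Y = 7
((Y*4 + 1)/h(-5) + d(-2))*(-1) = ((7*4 + 1)/(-⅓) + 3)*(-1) = ((28 + 1)*(-3) + 3)*(-1) = (29*(-3) + 3)*(-1) = (-87 + 3)*(-1) = -84*(-1) = 84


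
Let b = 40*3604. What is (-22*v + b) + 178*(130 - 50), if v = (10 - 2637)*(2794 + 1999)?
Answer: 277165042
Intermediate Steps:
v = -12591211 (v = -2627*4793 = -12591211)
b = 144160
(-22*v + b) + 178*(130 - 50) = (-22*(-12591211) + 144160) + 178*(130 - 50) = (277006642 + 144160) + 178*80 = 277150802 + 14240 = 277165042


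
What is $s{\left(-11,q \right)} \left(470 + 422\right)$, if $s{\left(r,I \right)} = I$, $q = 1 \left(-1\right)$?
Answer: $-892$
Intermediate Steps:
$q = -1$
$s{\left(-11,q \right)} \left(470 + 422\right) = - (470 + 422) = \left(-1\right) 892 = -892$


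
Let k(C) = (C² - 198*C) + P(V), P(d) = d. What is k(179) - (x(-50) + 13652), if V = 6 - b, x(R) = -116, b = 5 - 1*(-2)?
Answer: -16938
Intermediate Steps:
b = 7 (b = 5 + 2 = 7)
V = -1 (V = 6 - 1*7 = 6 - 7 = -1)
k(C) = -1 + C² - 198*C (k(C) = (C² - 198*C) - 1 = -1 + C² - 198*C)
k(179) - (x(-50) + 13652) = (-1 + 179² - 198*179) - (-116 + 13652) = (-1 + 32041 - 35442) - 1*13536 = -3402 - 13536 = -16938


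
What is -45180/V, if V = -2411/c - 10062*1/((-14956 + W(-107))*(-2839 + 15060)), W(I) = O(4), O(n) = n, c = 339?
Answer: 466445284406640/73425790349 ≈ 6352.6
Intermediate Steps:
W(I) = 4
V = -73425790349/10324154148 (V = -2411/339 - 10062*1/((-14956 + 4)*(-2839 + 15060)) = -2411*1/339 - 10062/((-14952*12221)) = -2411/339 - 10062/(-182728392) = -2411/339 - 10062*(-1/182728392) = -2411/339 + 1677/30454732 = -73425790349/10324154148 ≈ -7.1120)
-45180/V = -45180/(-73425790349/10324154148) = -45180*(-10324154148/73425790349) = 466445284406640/73425790349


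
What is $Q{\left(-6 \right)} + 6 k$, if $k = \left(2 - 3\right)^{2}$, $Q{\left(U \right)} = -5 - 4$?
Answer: $-3$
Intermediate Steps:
$Q{\left(U \right)} = -9$
$k = 1$ ($k = \left(-1\right)^{2} = 1$)
$Q{\left(-6 \right)} + 6 k = -9 + 6 \cdot 1 = -9 + 6 = -3$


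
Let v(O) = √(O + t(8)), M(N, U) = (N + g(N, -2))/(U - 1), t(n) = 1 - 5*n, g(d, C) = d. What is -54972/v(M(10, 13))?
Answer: 13743*I*√21/7 ≈ 8996.9*I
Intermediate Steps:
M(N, U) = 2*N/(-1 + U) (M(N, U) = (N + N)/(U - 1) = (2*N)/(-1 + U) = 2*N/(-1 + U))
v(O) = √(-39 + O) (v(O) = √(O + (1 - 5*8)) = √(O + (1 - 40)) = √(O - 39) = √(-39 + O))
-54972/v(M(10, 13)) = -54972/√(-39 + 2*10/(-1 + 13)) = -54972/√(-39 + 2*10/12) = -54972/√(-39 + 2*10*(1/12)) = -54972/√(-39 + 5/3) = -54972*(-I*√21/28) = -(-13743)*I*√21/7 = 13743*I*√21/7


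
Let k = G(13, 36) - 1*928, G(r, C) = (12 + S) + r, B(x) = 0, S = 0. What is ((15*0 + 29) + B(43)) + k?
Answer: -874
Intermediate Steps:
G(r, C) = 12 + r (G(r, C) = (12 + 0) + r = 12 + r)
k = -903 (k = (12 + 13) - 1*928 = 25 - 928 = -903)
((15*0 + 29) + B(43)) + k = ((15*0 + 29) + 0) - 903 = ((0 + 29) + 0) - 903 = (29 + 0) - 903 = 29 - 903 = -874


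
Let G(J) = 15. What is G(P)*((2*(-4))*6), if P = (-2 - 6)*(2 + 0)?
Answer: -720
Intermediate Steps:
P = -16 (P = -8*2 = -16)
G(P)*((2*(-4))*6) = 15*((2*(-4))*6) = 15*(-8*6) = 15*(-48) = -720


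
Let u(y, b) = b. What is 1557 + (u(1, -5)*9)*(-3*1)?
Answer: 1692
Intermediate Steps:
1557 + (u(1, -5)*9)*(-3*1) = 1557 + (-5*9)*(-3*1) = 1557 - 45*(-3) = 1557 + 135 = 1692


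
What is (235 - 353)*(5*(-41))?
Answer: 24190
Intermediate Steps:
(235 - 353)*(5*(-41)) = -118*(-205) = 24190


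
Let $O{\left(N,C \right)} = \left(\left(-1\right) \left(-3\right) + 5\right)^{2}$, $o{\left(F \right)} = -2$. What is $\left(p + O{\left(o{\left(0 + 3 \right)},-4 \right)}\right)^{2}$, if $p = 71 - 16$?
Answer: $14161$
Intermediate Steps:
$p = 55$ ($p = 71 - 16 = 55$)
$O{\left(N,C \right)} = 64$ ($O{\left(N,C \right)} = \left(3 + 5\right)^{2} = 8^{2} = 64$)
$\left(p + O{\left(o{\left(0 + 3 \right)},-4 \right)}\right)^{2} = \left(55 + 64\right)^{2} = 119^{2} = 14161$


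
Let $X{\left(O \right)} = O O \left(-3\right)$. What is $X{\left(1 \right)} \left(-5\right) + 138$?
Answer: $153$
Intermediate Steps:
$X{\left(O \right)} = - 3 O^{2}$ ($X{\left(O \right)} = O^{2} \left(-3\right) = - 3 O^{2}$)
$X{\left(1 \right)} \left(-5\right) + 138 = - 3 \cdot 1^{2} \left(-5\right) + 138 = \left(-3\right) 1 \left(-5\right) + 138 = \left(-3\right) \left(-5\right) + 138 = 15 + 138 = 153$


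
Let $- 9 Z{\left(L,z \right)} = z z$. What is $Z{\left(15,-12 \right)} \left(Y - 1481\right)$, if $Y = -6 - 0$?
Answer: $23792$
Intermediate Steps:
$Z{\left(L,z \right)} = - \frac{z^{2}}{9}$ ($Z{\left(L,z \right)} = - \frac{z z}{9} = - \frac{z^{2}}{9}$)
$Y = -6$ ($Y = -6 + 0 = -6$)
$Z{\left(15,-12 \right)} \left(Y - 1481\right) = - \frac{\left(-12\right)^{2}}{9} \left(-6 - 1481\right) = \left(- \frac{1}{9}\right) 144 \left(-1487\right) = \left(-16\right) \left(-1487\right) = 23792$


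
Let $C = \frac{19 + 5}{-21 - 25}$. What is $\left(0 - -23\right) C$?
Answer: $-12$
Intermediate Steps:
$C = - \frac{12}{23}$ ($C = \frac{24}{-46} = 24 \left(- \frac{1}{46}\right) = - \frac{12}{23} \approx -0.52174$)
$\left(0 - -23\right) C = \left(0 - -23\right) \left(- \frac{12}{23}\right) = \left(0 + 23\right) \left(- \frac{12}{23}\right) = 23 \left(- \frac{12}{23}\right) = -12$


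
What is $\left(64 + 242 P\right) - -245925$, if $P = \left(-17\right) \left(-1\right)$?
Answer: $250103$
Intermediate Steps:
$P = 17$
$\left(64 + 242 P\right) - -245925 = \left(64 + 242 \cdot 17\right) - -245925 = \left(64 + 4114\right) + 245925 = 4178 + 245925 = 250103$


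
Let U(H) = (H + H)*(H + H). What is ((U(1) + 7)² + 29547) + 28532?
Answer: 58200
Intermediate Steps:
U(H) = 4*H² (U(H) = (2*H)*(2*H) = 4*H²)
((U(1) + 7)² + 29547) + 28532 = ((4*1² + 7)² + 29547) + 28532 = ((4*1 + 7)² + 29547) + 28532 = ((4 + 7)² + 29547) + 28532 = (11² + 29547) + 28532 = (121 + 29547) + 28532 = 29668 + 28532 = 58200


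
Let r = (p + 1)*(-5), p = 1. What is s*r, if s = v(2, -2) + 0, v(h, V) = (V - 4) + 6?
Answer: 0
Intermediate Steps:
v(h, V) = 2 + V (v(h, V) = (-4 + V) + 6 = 2 + V)
r = -10 (r = (1 + 1)*(-5) = 2*(-5) = -10)
s = 0 (s = (2 - 2) + 0 = 0 + 0 = 0)
s*r = 0*(-10) = 0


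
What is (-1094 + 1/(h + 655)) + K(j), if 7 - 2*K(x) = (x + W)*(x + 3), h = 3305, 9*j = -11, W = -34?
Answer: -37749571/35640 ≈ -1059.2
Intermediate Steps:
j = -11/9 (j = (⅑)*(-11) = -11/9 ≈ -1.2222)
K(x) = 7/2 - (-34 + x)*(3 + x)/2 (K(x) = 7/2 - (x - 34)*(x + 3)/2 = 7/2 - (-34 + x)*(3 + x)/2)
(-1094 + 1/(h + 655)) + K(j) = (-1094 + 1/(3305 + 655)) + (109/2 - (-11/9)²/2 + (31/2)*(-11/9)) = (-1094 + 1/3960) + (109/2 - ½*121/81 - 341/18) = (-1094 + 1/3960) + (109/2 - 121/162 - 341/18) = -4332239/3960 + 5639/162 = -37749571/35640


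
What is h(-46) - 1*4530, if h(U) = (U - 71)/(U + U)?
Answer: -416643/92 ≈ -4528.7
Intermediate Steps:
h(U) = (-71 + U)/(2*U) (h(U) = (-71 + U)/((2*U)) = (-71 + U)*(1/(2*U)) = (-71 + U)/(2*U))
h(-46) - 1*4530 = (1/2)*(-71 - 46)/(-46) - 1*4530 = (1/2)*(-1/46)*(-117) - 4530 = 117/92 - 4530 = -416643/92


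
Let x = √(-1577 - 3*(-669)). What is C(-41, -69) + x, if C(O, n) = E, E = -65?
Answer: -65 + √430 ≈ -44.264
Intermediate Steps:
C(O, n) = -65
x = √430 (x = √(-1577 + 2007) = √430 ≈ 20.736)
C(-41, -69) + x = -65 + √430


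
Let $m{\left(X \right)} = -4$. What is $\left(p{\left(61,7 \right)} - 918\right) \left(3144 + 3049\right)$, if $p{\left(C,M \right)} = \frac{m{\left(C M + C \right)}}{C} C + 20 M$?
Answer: $-4842926$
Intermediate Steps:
$p{\left(C,M \right)} = -4 + 20 M$ ($p{\left(C,M \right)} = - \frac{4}{C} C + 20 M = -4 + 20 M$)
$\left(p{\left(61,7 \right)} - 918\right) \left(3144 + 3049\right) = \left(\left(-4 + 20 \cdot 7\right) - 918\right) \left(3144 + 3049\right) = \left(\left(-4 + 140\right) - 918\right) 6193 = \left(136 - 918\right) 6193 = \left(-782\right) 6193 = -4842926$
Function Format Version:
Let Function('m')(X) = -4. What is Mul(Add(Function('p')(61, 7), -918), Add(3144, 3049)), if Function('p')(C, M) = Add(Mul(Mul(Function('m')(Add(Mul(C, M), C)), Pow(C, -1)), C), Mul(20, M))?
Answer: -4842926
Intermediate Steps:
Function('p')(C, M) = Add(-4, Mul(20, M)) (Function('p')(C, M) = Add(Mul(Mul(-4, Pow(C, -1)), C), Mul(20, M)) = Add(-4, Mul(20, M)))
Mul(Add(Function('p')(61, 7), -918), Add(3144, 3049)) = Mul(Add(Add(-4, Mul(20, 7)), -918), Add(3144, 3049)) = Mul(Add(Add(-4, 140), -918), 6193) = Mul(Add(136, -918), 6193) = Mul(-782, 6193) = -4842926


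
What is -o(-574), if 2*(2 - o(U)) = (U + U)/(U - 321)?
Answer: -1216/895 ≈ -1.3587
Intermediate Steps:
o(U) = 2 - U/(-321 + U) (o(U) = 2 - (U + U)/(2*(U - 321)) = 2 - 2*U/(2*(-321 + U)) = 2 - U/(-321 + U))
-o(-574) = -(-642 - 574)/(-321 - 574) = -(-1216)/(-895) = -(-1)*(-1216)/895 = -1*1216/895 = -1216/895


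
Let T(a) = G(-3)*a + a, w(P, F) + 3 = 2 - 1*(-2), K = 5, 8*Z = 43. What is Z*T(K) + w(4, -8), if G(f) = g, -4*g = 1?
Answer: 677/32 ≈ 21.156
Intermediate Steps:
Z = 43/8 (Z = (⅛)*43 = 43/8 ≈ 5.3750)
g = -¼ (g = -¼*1 = -¼ ≈ -0.25000)
G(f) = -¼
w(P, F) = 1 (w(P, F) = -3 + (2 - 1*(-2)) = -3 + (2 + 2) = -3 + 4 = 1)
T(a) = 3*a/4 (T(a) = -a/4 + a = 3*a/4)
Z*T(K) + w(4, -8) = 43*((¾)*5)/8 + 1 = (43/8)*(15/4) + 1 = 645/32 + 1 = 677/32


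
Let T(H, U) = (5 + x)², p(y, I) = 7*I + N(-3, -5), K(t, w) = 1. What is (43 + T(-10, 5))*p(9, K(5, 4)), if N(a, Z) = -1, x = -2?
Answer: 312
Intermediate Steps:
p(y, I) = -1 + 7*I (p(y, I) = 7*I - 1 = -1 + 7*I)
T(H, U) = 9 (T(H, U) = (5 - 2)² = 3² = 9)
(43 + T(-10, 5))*p(9, K(5, 4)) = (43 + 9)*(-1 + 7*1) = 52*(-1 + 7) = 52*6 = 312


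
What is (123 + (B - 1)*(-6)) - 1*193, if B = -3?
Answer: -46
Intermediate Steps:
(123 + (B - 1)*(-6)) - 1*193 = (123 + (-3 - 1)*(-6)) - 1*193 = (123 - 4*(-6)) - 193 = (123 + 24) - 193 = 147 - 193 = -46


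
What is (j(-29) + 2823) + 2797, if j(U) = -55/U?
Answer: 163035/29 ≈ 5621.9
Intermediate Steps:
(j(-29) + 2823) + 2797 = (-55/(-29) + 2823) + 2797 = (-55*(-1/29) + 2823) + 2797 = (55/29 + 2823) + 2797 = 81922/29 + 2797 = 163035/29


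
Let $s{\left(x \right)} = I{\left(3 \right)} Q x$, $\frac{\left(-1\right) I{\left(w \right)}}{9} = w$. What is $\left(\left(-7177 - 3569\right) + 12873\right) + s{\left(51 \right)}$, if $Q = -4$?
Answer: $7635$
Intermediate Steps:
$I{\left(w \right)} = - 9 w$
$s{\left(x \right)} = 108 x$ ($s{\left(x \right)} = \left(-9\right) 3 \left(-4\right) x = \left(-27\right) \left(-4\right) x = 108 x$)
$\left(\left(-7177 - 3569\right) + 12873\right) + s{\left(51 \right)} = \left(\left(-7177 - 3569\right) + 12873\right) + 108 \cdot 51 = \left(\left(-7177 - 3569\right) + 12873\right) + 5508 = \left(-10746 + 12873\right) + 5508 = 2127 + 5508 = 7635$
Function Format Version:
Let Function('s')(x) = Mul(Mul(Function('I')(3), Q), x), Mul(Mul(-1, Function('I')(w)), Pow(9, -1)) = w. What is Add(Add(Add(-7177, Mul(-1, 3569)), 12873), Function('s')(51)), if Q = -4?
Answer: 7635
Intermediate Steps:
Function('I')(w) = Mul(-9, w)
Function('s')(x) = Mul(108, x) (Function('s')(x) = Mul(Mul(Mul(-9, 3), -4), x) = Mul(Mul(-27, -4), x) = Mul(108, x))
Add(Add(Add(-7177, Mul(-1, 3569)), 12873), Function('s')(51)) = Add(Add(Add(-7177, Mul(-1, 3569)), 12873), Mul(108, 51)) = Add(Add(Add(-7177, -3569), 12873), 5508) = Add(Add(-10746, 12873), 5508) = Add(2127, 5508) = 7635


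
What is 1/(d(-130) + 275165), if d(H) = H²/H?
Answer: 1/275035 ≈ 3.6359e-6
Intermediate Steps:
d(H) = H
1/(d(-130) + 275165) = 1/(-130 + 275165) = 1/275035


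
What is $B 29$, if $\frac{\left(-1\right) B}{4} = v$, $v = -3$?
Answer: $348$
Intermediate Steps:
$B = 12$ ($B = \left(-4\right) \left(-3\right) = 12$)
$B 29 = 12 \cdot 29 = 348$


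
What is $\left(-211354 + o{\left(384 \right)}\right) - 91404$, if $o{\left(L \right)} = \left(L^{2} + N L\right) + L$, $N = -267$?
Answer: $-257446$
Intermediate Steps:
$o{\left(L \right)} = L^{2} - 266 L$ ($o{\left(L \right)} = \left(L^{2} - 267 L\right) + L = L^{2} - 266 L$)
$\left(-211354 + o{\left(384 \right)}\right) - 91404 = \left(-211354 + 384 \left(-266 + 384\right)\right) - 91404 = \left(-211354 + 384 \cdot 118\right) - 91404 = \left(-211354 + 45312\right) - 91404 = -166042 - 91404 = -257446$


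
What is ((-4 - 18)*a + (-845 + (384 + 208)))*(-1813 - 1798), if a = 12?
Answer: 1866887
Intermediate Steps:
((-4 - 18)*a + (-845 + (384 + 208)))*(-1813 - 1798) = ((-4 - 18)*12 + (-845 + (384 + 208)))*(-1813 - 1798) = (-22*12 + (-845 + 592))*(-3611) = (-264 - 253)*(-3611) = -517*(-3611) = 1866887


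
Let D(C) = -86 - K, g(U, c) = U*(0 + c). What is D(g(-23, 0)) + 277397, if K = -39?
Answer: 277350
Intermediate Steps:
g(U, c) = U*c
D(C) = -47 (D(C) = -86 - 1*(-39) = -86 + 39 = -47)
D(g(-23, 0)) + 277397 = -47 + 277397 = 277350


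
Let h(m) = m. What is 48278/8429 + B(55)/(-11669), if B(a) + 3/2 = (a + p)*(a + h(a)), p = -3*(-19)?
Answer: 919046691/196716002 ≈ 4.6719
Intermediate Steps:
p = 57
B(a) = -3/2 + 2*a*(57 + a) (B(a) = -3/2 + (a + 57)*(a + a) = -3/2 + (57 + a)*(2*a) = -3/2 + 2*a*(57 + a))
48278/8429 + B(55)/(-11669) = 48278/8429 + (-3/2 + 2*55² + 114*55)/(-11669) = 48278*(1/8429) + (-3/2 + 2*3025 + 6270)*(-1/11669) = 48278/8429 + (-3/2 + 6050 + 6270)*(-1/11669) = 48278/8429 + (24637/2)*(-1/11669) = 48278/8429 - 24637/23338 = 919046691/196716002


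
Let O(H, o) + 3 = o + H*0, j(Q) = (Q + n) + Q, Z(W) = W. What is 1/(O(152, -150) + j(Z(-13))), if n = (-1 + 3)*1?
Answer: -1/177 ≈ -0.0056497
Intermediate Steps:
n = 2 (n = 2*1 = 2)
j(Q) = 2 + 2*Q (j(Q) = (Q + 2) + Q = (2 + Q) + Q = 2 + 2*Q)
O(H, o) = -3 + o (O(H, o) = -3 + (o + H*0) = -3 + (o + 0) = -3 + o)
1/(O(152, -150) + j(Z(-13))) = 1/((-3 - 150) + (2 + 2*(-13))) = 1/(-153 + (2 - 26)) = 1/(-153 - 24) = 1/(-177) = -1/177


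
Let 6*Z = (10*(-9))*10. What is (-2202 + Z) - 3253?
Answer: -5605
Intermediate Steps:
Z = -150 (Z = ((10*(-9))*10)/6 = (-90*10)/6 = (⅙)*(-900) = -150)
(-2202 + Z) - 3253 = (-2202 - 150) - 3253 = -2352 - 3253 = -5605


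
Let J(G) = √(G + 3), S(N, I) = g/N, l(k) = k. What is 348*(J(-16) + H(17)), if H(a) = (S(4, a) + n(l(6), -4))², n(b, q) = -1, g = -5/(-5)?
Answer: 783/4 + 348*I*√13 ≈ 195.75 + 1254.7*I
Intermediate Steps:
g = 1 (g = -5*(-⅕) = 1)
S(N, I) = 1/N
H(a) = 9/16 (H(a) = (1/4 - 1)² = (¼ - 1)² = (-¾)² = 9/16)
J(G) = √(3 + G)
348*(J(-16) + H(17)) = 348*(√(3 - 16) + 9/16) = 348*(√(-13) + 9/16) = 348*(I*√13 + 9/16) = 348*(9/16 + I*√13) = 783/4 + 348*I*√13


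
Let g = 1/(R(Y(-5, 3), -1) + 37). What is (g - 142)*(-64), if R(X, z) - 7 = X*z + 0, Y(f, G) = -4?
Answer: 27260/3 ≈ 9086.7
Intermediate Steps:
R(X, z) = 7 + X*z (R(X, z) = 7 + (X*z + 0) = 7 + X*z)
g = 1/48 (g = 1/((7 - 4*(-1)) + 37) = 1/((7 + 4) + 37) = 1/(11 + 37) = 1/48 ≈ 0.020833)
(g - 142)*(-64) = (1/48 - 142)*(-64) = -6815/48*(-64) = 27260/3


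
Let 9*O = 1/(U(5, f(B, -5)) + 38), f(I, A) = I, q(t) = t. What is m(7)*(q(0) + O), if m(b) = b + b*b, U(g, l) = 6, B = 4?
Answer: 14/99 ≈ 0.14141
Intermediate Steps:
m(b) = b + b²
O = 1/396 (O = 1/(9*(6 + 38)) = (⅑)/44 = (⅑)*(1/44) = 1/396 ≈ 0.0025253)
m(7)*(q(0) + O) = (7*(1 + 7))*(0 + 1/396) = (7*8)*(1/396) = 56*(1/396) = 14/99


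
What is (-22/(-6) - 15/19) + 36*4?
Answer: 8372/57 ≈ 146.88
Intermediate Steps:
(-22/(-6) - 15/19) + 36*4 = (-22*(-1/6) - 15*1/19) + 144 = (11/3 - 15/19) + 144 = 164/57 + 144 = 8372/57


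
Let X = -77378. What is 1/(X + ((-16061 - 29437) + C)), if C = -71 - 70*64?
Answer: -1/127427 ≈ -7.8476e-6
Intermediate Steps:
C = -4551 (C = -71 - 4480 = -4551)
1/(X + ((-16061 - 29437) + C)) = 1/(-77378 + ((-16061 - 29437) - 4551)) = 1/(-77378 + (-45498 - 4551)) = 1/(-77378 - 50049) = 1/(-127427) = -1/127427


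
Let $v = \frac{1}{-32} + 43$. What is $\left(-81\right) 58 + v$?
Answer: $- \frac{148961}{32} \approx -4655.0$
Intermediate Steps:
$v = \frac{1375}{32}$ ($v = - \frac{1}{32} + 43 = \frac{1375}{32} \approx 42.969$)
$\left(-81\right) 58 + v = \left(-81\right) 58 + \frac{1375}{32} = -4698 + \frac{1375}{32} = - \frac{148961}{32}$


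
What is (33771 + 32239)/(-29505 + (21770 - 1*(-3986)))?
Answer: -2870/163 ≈ -17.607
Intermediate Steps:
(33771 + 32239)/(-29505 + (21770 - 1*(-3986))) = 66010/(-29505 + (21770 + 3986)) = 66010/(-29505 + 25756) = 66010/(-3749) = 66010*(-1/3749) = -2870/163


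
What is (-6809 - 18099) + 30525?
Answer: 5617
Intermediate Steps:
(-6809 - 18099) + 30525 = -24908 + 30525 = 5617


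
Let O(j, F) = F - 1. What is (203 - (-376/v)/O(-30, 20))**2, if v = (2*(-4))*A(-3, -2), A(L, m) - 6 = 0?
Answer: 533379025/12996 ≈ 41042.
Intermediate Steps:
A(L, m) = 6 (A(L, m) = 6 + 0 = 6)
v = -48 (v = (2*(-4))*6 = -8*6 = -48)
O(j, F) = -1 + F
(203 - (-376/v)/O(-30, 20))**2 = (203 - (-376/(-48))/(-1 + 20))**2 = (203 - (-376*(-1/48))/19)**2 = (203 - 47/(6*19))**2 = (203 - 1*47/114)**2 = (203 - 47/114)**2 = (23095/114)**2 = 533379025/12996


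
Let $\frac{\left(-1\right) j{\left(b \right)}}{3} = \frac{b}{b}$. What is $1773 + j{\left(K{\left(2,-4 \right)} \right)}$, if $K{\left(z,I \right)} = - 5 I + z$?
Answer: $1770$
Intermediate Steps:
$K{\left(z,I \right)} = z - 5 I$
$j{\left(b \right)} = -3$ ($j{\left(b \right)} = - 3 \frac{b}{b} = \left(-3\right) 1 = -3$)
$1773 + j{\left(K{\left(2,-4 \right)} \right)} = 1773 - 3 = 1770$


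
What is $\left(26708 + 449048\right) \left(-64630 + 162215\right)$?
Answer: $46426649260$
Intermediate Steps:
$\left(26708 + 449048\right) \left(-64630 + 162215\right) = 475756 \cdot 97585 = 46426649260$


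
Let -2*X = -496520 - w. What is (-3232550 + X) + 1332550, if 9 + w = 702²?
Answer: -2810685/2 ≈ -1.4053e+6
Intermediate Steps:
w = 492795 (w = -9 + 702² = -9 + 492804 = 492795)
X = 989315/2 (X = -(-496520 - 1*492795)/2 = -(-496520 - 492795)/2 = -½*(-989315) = 989315/2 ≈ 4.9466e+5)
(-3232550 + X) + 1332550 = (-3232550 + 989315/2) + 1332550 = -5475785/2 + 1332550 = -2810685/2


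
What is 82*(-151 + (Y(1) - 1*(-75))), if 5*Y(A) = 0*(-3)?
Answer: -6232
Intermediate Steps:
Y(A) = 0 (Y(A) = (0*(-3))/5 = (⅕)*0 = 0)
82*(-151 + (Y(1) - 1*(-75))) = 82*(-151 + (0 - 1*(-75))) = 82*(-151 + (0 + 75)) = 82*(-151 + 75) = 82*(-76) = -6232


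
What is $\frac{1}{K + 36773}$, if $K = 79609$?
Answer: $\frac{1}{116382} \approx 8.5924 \cdot 10^{-6}$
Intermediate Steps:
$\frac{1}{K + 36773} = \frac{1}{79609 + 36773} = \frac{1}{116382}$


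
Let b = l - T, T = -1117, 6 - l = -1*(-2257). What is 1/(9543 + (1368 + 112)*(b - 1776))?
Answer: -1/4297257 ≈ -2.3271e-7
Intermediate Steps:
l = -2251 (l = 6 - (-1)*(-2257) = 6 - 1*2257 = 6 - 2257 = -2251)
b = -1134 (b = -2251 - 1*(-1117) = -2251 + 1117 = -1134)
1/(9543 + (1368 + 112)*(b - 1776)) = 1/(9543 + (1368 + 112)*(-1134 - 1776)) = 1/(9543 + 1480*(-2910)) = 1/(9543 - 4306800) = 1/(-4297257) = -1/4297257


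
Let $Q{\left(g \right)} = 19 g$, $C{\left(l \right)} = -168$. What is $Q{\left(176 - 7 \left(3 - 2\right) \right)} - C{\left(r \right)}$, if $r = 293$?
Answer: $3379$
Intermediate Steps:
$Q{\left(176 - 7 \left(3 - 2\right) \right)} - C{\left(r \right)} = 19 \left(176 - 7 \left(3 - 2\right)\right) - -168 = 19 \left(176 - 7\right) + 168 = 19 \cdot 169 + 168 = 3211 + 168 = 3379$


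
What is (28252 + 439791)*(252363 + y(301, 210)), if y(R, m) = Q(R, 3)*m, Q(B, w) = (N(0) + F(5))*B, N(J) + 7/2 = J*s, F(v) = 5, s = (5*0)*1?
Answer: 162494232654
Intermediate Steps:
s = 0 (s = 0*1 = 0)
N(J) = -7/2 (N(J) = -7/2 + J*0 = -7/2 + 0 = -7/2)
Q(B, w) = 3*B/2 (Q(B, w) = (-7/2 + 5)*B = 3*B/2)
y(R, m) = 3*R*m/2 (y(R, m) = (3*R/2)*m = 3*R*m/2)
(28252 + 439791)*(252363 + y(301, 210)) = (28252 + 439791)*(252363 + (3/2)*301*210) = 468043*(252363 + 94815) = 468043*347178 = 162494232654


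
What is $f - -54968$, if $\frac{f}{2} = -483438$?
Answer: $-911908$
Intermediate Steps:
$f = -966876$ ($f = 2 \left(-483438\right) = -966876$)
$f - -54968 = -966876 - -54968 = -966876 + \left(-128 + 55096\right) = -966876 + 54968 = -911908$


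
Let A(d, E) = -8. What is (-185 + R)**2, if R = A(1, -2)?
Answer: 37249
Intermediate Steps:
R = -8
(-185 + R)**2 = (-185 - 8)**2 = (-193)**2 = 37249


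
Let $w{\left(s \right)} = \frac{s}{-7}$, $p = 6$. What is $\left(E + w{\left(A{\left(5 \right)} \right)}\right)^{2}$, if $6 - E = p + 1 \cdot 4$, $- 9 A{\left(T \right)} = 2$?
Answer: $\frac{62500}{3969} \approx 15.747$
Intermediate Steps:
$A{\left(T \right)} = - \frac{2}{9}$ ($A{\left(T \right)} = \left(- \frac{1}{9}\right) 2 = - \frac{2}{9}$)
$w{\left(s \right)} = - \frac{s}{7}$ ($w{\left(s \right)} = s \left(- \frac{1}{7}\right) = - \frac{s}{7}$)
$E = -4$ ($E = 6 - \left(6 + 1 \cdot 4\right) = 6 - \left(6 + 4\right) = 6 - 10 = -4$)
$\left(E + w{\left(A{\left(5 \right)} \right)}\right)^{2} = \left(-4 - - \frac{2}{63}\right)^{2} = \left(-4 + \frac{2}{63}\right)^{2} = \left(- \frac{250}{63}\right)^{2} = \frac{62500}{3969}$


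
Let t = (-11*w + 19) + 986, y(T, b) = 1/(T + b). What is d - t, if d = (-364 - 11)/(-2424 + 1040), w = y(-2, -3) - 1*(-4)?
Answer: -6663469/6920 ≈ -962.93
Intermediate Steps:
w = 19/5 (w = 1/(-2 - 3) - 1*(-4) = 1/(-5) + 4 = -1/5 + 4 = 19/5 ≈ 3.8000)
d = 375/1384 (d = -375/(-1384) = -375*(-1/1384) = 375/1384 ≈ 0.27095)
t = 4816/5 (t = (-11*19/5 + 19) + 986 = (-209/5 + 19) + 986 = -114/5 + 986 = 4816/5 ≈ 963.20)
d - t = 375/1384 - 1*4816/5 = 375/1384 - 4816/5 = -6663469/6920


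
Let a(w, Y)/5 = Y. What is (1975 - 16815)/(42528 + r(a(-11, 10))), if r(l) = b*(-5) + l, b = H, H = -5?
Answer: -14840/42603 ≈ -0.34833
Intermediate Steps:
b = -5
a(w, Y) = 5*Y
r(l) = 25 + l (r(l) = -5*(-5) + l = 25 + l)
(1975 - 16815)/(42528 + r(a(-11, 10))) = (1975 - 16815)/(42528 + (25 + 5*10)) = -14840/(42528 + (25 + 50)) = -14840/(42528 + 75) = -14840/42603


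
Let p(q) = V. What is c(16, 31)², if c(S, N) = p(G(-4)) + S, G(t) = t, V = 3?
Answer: 361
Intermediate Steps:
p(q) = 3
c(S, N) = 3 + S
c(16, 31)² = (3 + 16)² = 19² = 361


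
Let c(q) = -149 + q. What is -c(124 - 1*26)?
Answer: 51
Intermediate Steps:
-c(124 - 1*26) = -(-149 + (124 - 1*26)) = -(-149 + (124 - 26)) = -(-149 + 98) = -1*(-51) = 51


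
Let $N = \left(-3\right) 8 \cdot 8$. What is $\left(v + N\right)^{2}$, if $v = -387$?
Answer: $335241$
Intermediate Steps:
$N = -192$ ($N = \left(-24\right) 8 = -192$)
$\left(v + N\right)^{2} = \left(-387 - 192\right)^{2} = \left(-579\right)^{2} = 335241$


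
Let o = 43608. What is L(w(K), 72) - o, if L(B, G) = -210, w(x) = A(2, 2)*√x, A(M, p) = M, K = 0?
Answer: -43818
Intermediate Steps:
w(x) = 2*√x
L(w(K), 72) - o = -210 - 1*43608 = -210 - 43608 = -43818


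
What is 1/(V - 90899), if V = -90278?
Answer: -1/181177 ≈ -5.5195e-6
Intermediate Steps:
1/(V - 90899) = 1/(-90278 - 90899) = 1/(-181177) = -1/181177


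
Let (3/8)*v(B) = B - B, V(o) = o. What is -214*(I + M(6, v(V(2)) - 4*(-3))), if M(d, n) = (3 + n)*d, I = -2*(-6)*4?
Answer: -29532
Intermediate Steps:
v(B) = 0 (v(B) = 8*(B - B)/3 = (8/3)*0 = 0)
I = 48 (I = 12*4 = 48)
M(d, n) = d*(3 + n)
-214*(I + M(6, v(V(2)) - 4*(-3))) = -214*(48 + 6*(3 + (0 - 4*(-3)))) = -214*(48 + 6*(3 + (0 + 12))) = -214*(48 + 6*(3 + 12)) = -214*(48 + 6*15) = -214*(48 + 90) = -214*138 = -29532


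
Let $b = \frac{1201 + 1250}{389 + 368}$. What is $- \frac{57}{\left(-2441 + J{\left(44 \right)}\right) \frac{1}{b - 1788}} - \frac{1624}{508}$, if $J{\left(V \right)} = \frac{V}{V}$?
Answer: $- \frac{2106054803}{46915832} \approx -44.89$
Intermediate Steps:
$b = \frac{2451}{757} \approx 3.2378$
$J{\left(V \right)} = 1$
$- \frac{57}{\left(-2441 + J{\left(44 \right)}\right) \frac{1}{b - 1788}} - \frac{1624}{508} = - \frac{57}{\left(-2441 + 1\right) \frac{1}{\frac{2451}{757} - 1788}} - \frac{1624}{508} = - \frac{57}{\left(-2440\right) \frac{1}{- \frac{1351065}{757}}} - \frac{406}{127} = - \frac{57}{\left(-2440\right) \left(- \frac{757}{1351065}\right)} - \frac{406}{127} = - \frac{57}{\frac{369416}{270213}} - \frac{406}{127} = \left(-57\right) \frac{270213}{369416} - \frac{406}{127} = - \frac{15402141}{369416} - \frac{406}{127} = - \frac{2106054803}{46915832}$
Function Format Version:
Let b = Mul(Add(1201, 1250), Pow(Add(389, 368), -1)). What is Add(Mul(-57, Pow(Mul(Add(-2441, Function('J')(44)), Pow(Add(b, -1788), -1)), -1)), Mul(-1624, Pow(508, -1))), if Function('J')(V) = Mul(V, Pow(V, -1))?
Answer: Rational(-2106054803, 46915832) ≈ -44.890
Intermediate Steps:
b = Rational(2451, 757) (b = Mul(2451, Pow(757, -1)) = Mul(2451, Rational(1, 757)) = Rational(2451, 757) ≈ 3.2378)
Function('J')(V) = 1
Add(Mul(-57, Pow(Mul(Add(-2441, Function('J')(44)), Pow(Add(b, -1788), -1)), -1)), Mul(-1624, Pow(508, -1))) = Add(Mul(-57, Pow(Mul(Add(-2441, 1), Pow(Add(Rational(2451, 757), -1788), -1)), -1)), Mul(-1624, Pow(508, -1))) = Add(Mul(-57, Pow(Mul(-2440, Pow(Rational(-1351065, 757), -1)), -1)), Mul(-1624, Rational(1, 508))) = Add(Mul(-57, Pow(Mul(-2440, Rational(-757, 1351065)), -1)), Rational(-406, 127)) = Add(Mul(-57, Pow(Rational(369416, 270213), -1)), Rational(-406, 127)) = Add(Mul(-57, Rational(270213, 369416)), Rational(-406, 127)) = Add(Rational(-15402141, 369416), Rational(-406, 127)) = Rational(-2106054803, 46915832)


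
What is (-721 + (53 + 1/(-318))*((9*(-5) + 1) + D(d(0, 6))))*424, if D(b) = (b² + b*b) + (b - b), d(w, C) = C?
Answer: 970424/3 ≈ 3.2347e+5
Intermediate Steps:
D(b) = 2*b² (D(b) = (b² + b²) + 0 = 2*b² + 0 = 2*b²)
(-721 + (53 + 1/(-318))*((9*(-5) + 1) + D(d(0, 6))))*424 = (-721 + (53 + 1/(-318))*((9*(-5) + 1) + 2*6²))*424 = (-721 + (53 - 1/318)*((-45 + 1) + 2*36))*424 = (-721 + 16853*(-44 + 72)/318)*424 = (-721 + (16853/318)*28)*424 = (-721 + 235942/159)*424 = (121303/159)*424 = 970424/3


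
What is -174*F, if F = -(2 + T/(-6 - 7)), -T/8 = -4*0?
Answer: 348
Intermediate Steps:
T = 0 (T = -(-32)*0 = -8*0 = 0)
F = -2 (F = -(2 + 0/(-6 - 7)) = -(2 + 0/(-13)) = -(2 + 0*(-1/13)) = -(2 + 0) = -1*2 = -2)
-174*F = -174*(-2) = 348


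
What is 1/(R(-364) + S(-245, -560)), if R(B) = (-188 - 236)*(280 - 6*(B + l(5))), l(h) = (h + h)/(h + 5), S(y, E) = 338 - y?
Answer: -1/1041609 ≈ -9.6005e-7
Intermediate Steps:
l(h) = 2*h/(5 + h) (l(h) = (2*h)/(5 + h) = 2*h/(5 + h))
R(B) = -116176 + 2544*B (R(B) = (-188 - 236)*(280 - 6*(B + 2*5/(5 + 5))) = -424*(280 - 6*(B + 2*5/10)) = -424*(280 - 6*(B + 2*5*(⅒))) = -424*(280 - 6*(B + 1)) = -424*(280 - 6*(1 + B)) = -424*(280 + (-6 - 6*B)) = -424*(274 - 6*B) = -116176 + 2544*B)
1/(R(-364) + S(-245, -560)) = 1/((-116176 + 2544*(-364)) + (338 - 1*(-245))) = 1/((-116176 - 926016) + (338 + 245)) = 1/(-1042192 + 583) = 1/(-1041609) = -1/1041609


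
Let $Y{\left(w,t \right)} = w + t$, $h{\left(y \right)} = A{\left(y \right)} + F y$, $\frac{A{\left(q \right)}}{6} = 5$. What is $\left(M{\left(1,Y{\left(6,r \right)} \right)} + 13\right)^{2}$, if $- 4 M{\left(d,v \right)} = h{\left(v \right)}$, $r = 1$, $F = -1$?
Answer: $\frac{841}{16} \approx 52.563$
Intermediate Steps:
$A{\left(q \right)} = 30$ ($A{\left(q \right)} = 6 \cdot 5 = 30$)
$h{\left(y \right)} = 30 - y$
$Y{\left(w,t \right)} = t + w$
$M{\left(d,v \right)} = - \frac{15}{2} + \frac{v}{4}$ ($M{\left(d,v \right)} = - \frac{30 - v}{4} = - \frac{15}{2} + \frac{v}{4}$)
$\left(M{\left(1,Y{\left(6,r \right)} \right)} + 13\right)^{2} = \left(\left(- \frac{15}{2} + \frac{1 + 6}{4}\right) + 13\right)^{2} = \left(\left(- \frac{15}{2} + \frac{1}{4} \cdot 7\right) + 13\right)^{2} = \left(\left(- \frac{15}{2} + \frac{7}{4}\right) + 13\right)^{2} = \left(- \frac{23}{4} + 13\right)^{2} = \left(\frac{29}{4}\right)^{2} = \frac{841}{16}$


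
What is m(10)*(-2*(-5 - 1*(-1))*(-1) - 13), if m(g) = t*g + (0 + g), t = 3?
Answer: -840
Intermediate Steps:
m(g) = 4*g (m(g) = 3*g + (0 + g) = 3*g + g = 4*g)
m(10)*(-2*(-5 - 1*(-1))*(-1) - 13) = (4*10)*(-2*(-5 - 1*(-1))*(-1) - 13) = 40*(-2*(-5 + 1)*(-1) - 13) = 40*(-2*(-4)*(-1) - 13) = 40*(8*(-1) - 13) = 40*(-8 - 13) = 40*(-21) = -840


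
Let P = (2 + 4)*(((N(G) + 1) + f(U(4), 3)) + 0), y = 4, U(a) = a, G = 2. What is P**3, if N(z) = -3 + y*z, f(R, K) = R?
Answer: 216000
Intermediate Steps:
N(z) = -3 + 4*z
P = 60 (P = (2 + 4)*((((-3 + 4*2) + 1) + 4) + 0) = 6*((((-3 + 8) + 1) + 4) + 0) = 6*(((5 + 1) + 4) + 0) = 6*((6 + 4) + 0) = 6*(10 + 0) = 6*10 = 60)
P**3 = 60**3 = 216000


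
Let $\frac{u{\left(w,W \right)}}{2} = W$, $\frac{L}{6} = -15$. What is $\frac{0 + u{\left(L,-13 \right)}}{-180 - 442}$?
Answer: $\frac{13}{311} \approx 0.041801$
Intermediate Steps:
$L = -90$ ($L = 6 \left(-15\right) = -90$)
$u{\left(w,W \right)} = 2 W$
$\frac{0 + u{\left(L,-13 \right)}}{-180 - 442} = \frac{0 + 2 \left(-13\right)}{-180 - 442} = \frac{0 - 26}{-622} = \left(-26\right) \left(- \frac{1}{622}\right) = \frac{13}{311}$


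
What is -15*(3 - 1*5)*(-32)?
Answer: -960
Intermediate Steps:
-15*(3 - 1*5)*(-32) = -15*(3 - 5)*(-32) = -15*(-2)*(-32) = 30*(-32) = -960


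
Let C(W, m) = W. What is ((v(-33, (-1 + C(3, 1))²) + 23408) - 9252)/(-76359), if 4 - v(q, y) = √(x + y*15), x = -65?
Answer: -4720/25453 + I*√5/76359 ≈ -0.18544 + 2.9284e-5*I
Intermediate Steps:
v(q, y) = 4 - √(-65 + 15*y) (v(q, y) = 4 - √(-65 + y*15) = 4 - √(-65 + 15*y))
((v(-33, (-1 + C(3, 1))²) + 23408) - 9252)/(-76359) = (((4 - √(-65 + 15*(-1 + 3)²)) + 23408) - 9252)/(-76359) = (((4 - √(-65 + 15*2²)) + 23408) - 9252)*(-1/76359) = (((4 - √(-65 + 15*4)) + 23408) - 9252)*(-1/76359) = (((4 - √(-65 + 60)) + 23408) - 9252)*(-1/76359) = (((4 - √(-5)) + 23408) - 9252)*(-1/76359) = (((4 - I*√5) + 23408) - 9252)*(-1/76359) = ((23412 - I*√5) - 9252)*(-1/76359) = (14160 - I*√5)*(-1/76359) = -4720/25453 + I*√5/76359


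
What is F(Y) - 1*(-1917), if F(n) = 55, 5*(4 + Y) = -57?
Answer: 1972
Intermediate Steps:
Y = -77/5 (Y = -4 + (⅕)*(-57) = -4 - 57/5 = -77/5 ≈ -15.400)
F(Y) - 1*(-1917) = 55 - 1*(-1917) = 55 + 1917 = 1972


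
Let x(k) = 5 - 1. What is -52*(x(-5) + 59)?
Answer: -3276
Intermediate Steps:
x(k) = 4
-52*(x(-5) + 59) = -52*(4 + 59) = -52*63 = -3276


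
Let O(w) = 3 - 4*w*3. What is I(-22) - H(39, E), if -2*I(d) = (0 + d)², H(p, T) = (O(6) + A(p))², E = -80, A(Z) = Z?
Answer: -1142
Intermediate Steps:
O(w) = 3 - 12*w
H(p, T) = (-69 + p)² (H(p, T) = ((3 - 12*6) + p)² = ((3 - 72) + p)² = (-69 + p)²)
I(d) = -d²/2 (I(d) = -(0 + d)²/2 = -d²/2)
I(-22) - H(39, E) = -½*(-22)² - (-69 + 39)² = -½*484 - 1*(-30)² = -242 - 1*900 = -242 - 900 = -1142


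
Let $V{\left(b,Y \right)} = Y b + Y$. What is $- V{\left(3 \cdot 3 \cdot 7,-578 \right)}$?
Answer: $36992$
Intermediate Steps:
$V{\left(b,Y \right)} = Y + Y b$
$- V{\left(3 \cdot 3 \cdot 7,-578 \right)} = - \left(-578\right) \left(1 + 3 \cdot 3 \cdot 7\right) = - \left(-578\right) \left(1 + 9 \cdot 7\right) = - \left(-578\right) \left(1 + 63\right) = - \left(-578\right) 64 = \left(-1\right) \left(-36992\right) = 36992$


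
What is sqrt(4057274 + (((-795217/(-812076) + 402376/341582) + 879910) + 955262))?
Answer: 7*sqrt(578313076974798225758405091)/69347636058 ≈ 2427.4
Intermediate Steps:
sqrt(4057274 + (((-795217/(-812076) + 402376/341582) + 879910) + 955262)) = sqrt(4057274 + (((-795217*(-1/812076) + 402376*(1/341582)) + 879910) + 955262)) = sqrt(4057274 + (((795217/812076 + 201188/170791) + 879910) + 955262)) = sqrt(4057274 + ((299195852935/138695272116 + 879910) + 955262)) = sqrt(4057274 + (122039656083442495/138695272116 + 955262)) = sqrt(4057274 + 254529979115516887/138695272116) = sqrt(817254700594688671/138695272116) = 7*sqrt(578313076974798225758405091)/69347636058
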